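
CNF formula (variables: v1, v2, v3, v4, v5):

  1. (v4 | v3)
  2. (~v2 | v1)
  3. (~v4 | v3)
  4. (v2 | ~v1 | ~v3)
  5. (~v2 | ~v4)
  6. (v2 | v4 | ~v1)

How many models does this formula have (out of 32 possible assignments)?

Satisfying assignments:
  v1=0 v2=0 v3=1 v4=0 v5=0
  v1=0 v2=0 v3=1 v4=0 v5=1
  v1=0 v2=0 v3=1 v4=1 v5=0
  v1=0 v2=0 v3=1 v4=1 v5=1
  v1=1 v2=1 v3=1 v4=0 v5=0
  v1=1 v2=1 v3=1 v4=0 v5=1
That's 6 in total.

6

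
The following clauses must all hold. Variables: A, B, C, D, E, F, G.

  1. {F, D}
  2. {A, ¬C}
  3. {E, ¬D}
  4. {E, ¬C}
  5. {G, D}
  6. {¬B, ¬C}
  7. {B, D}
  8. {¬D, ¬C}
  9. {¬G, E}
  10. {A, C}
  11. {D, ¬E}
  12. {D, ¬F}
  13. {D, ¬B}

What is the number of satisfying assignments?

Case analysis on D and C:
  D=1, C=1: a clause becomes empty — 0.
  D=1, C=0: forces A=1; E=1; B, F, G free → 2^3 = 8.
  D=0, C=1: a clause becomes empty — 0.
  D=0, C=0: a clause becomes empty — 0.
Total: 0 + 8 + 0 + 0 = 8.

8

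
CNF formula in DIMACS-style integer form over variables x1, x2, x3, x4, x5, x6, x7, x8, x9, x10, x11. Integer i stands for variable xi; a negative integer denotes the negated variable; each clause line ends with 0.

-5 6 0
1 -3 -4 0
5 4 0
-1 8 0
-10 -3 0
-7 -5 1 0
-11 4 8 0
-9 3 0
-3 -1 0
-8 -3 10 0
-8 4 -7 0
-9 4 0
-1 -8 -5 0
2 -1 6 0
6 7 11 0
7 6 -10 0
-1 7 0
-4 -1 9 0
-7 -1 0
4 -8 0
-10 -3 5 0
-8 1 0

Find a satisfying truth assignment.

x1=F, x2=F, x3=F, x4=T, x5=F, x6=T, x7=F, x8=F, x9=F, x10=F, x11=T

Pure literal: x6 appears only positively; assign x6 = True.
Try x1 = False.
  then x8 is forced to False.
The remaining clauses are satisfied by x2 = False, x3 = False, x4 = True, x5 = False, x7 = False, x9 = False, x10 = False, x11 = True.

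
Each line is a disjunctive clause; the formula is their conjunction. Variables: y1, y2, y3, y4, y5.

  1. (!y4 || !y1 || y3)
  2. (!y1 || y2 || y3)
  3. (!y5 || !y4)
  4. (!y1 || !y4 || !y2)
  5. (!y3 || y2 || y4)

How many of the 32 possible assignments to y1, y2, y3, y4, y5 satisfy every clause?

15

Split on y4, then y1.
  y4=1, y1=1: remaining (y2,y3,y5) ∈ {(0,1,0)} — 1.
  y4=1, y1=0: remaining (y2,y3,y5) ∈ {(0,0,0); (0,1,0); (1,0,0); (1,1,0)} — 4.
  y4=0, y1=1: remaining (y2,y3,y5) ∈ {(1,0,0); (1,0,1); (1,1,0); (1,1,1)} — 4.
  y4=0, y1=0: y5 free; 3 ways for (y2,y3) × 2^1 = 6.
Total: 1 + 4 + 4 + 6 = 15.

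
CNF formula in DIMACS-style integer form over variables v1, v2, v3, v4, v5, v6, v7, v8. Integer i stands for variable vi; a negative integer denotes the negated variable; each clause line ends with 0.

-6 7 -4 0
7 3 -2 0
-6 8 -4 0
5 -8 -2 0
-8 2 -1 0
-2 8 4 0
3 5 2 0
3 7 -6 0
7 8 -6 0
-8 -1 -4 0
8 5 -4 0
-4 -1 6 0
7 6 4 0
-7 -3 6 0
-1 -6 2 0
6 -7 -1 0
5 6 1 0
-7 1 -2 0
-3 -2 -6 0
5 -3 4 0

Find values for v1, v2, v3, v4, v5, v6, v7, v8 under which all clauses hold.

Pure literal: v5 appears only positively; assign v5 = True.
Try v1 = True.
The remaining clauses are satisfied by v2 = True, v3 = False, v4 = False, v6 = True, v7 = True, v8 = True.

v1=T, v2=T, v3=F, v4=F, v5=T, v6=T, v7=T, v8=T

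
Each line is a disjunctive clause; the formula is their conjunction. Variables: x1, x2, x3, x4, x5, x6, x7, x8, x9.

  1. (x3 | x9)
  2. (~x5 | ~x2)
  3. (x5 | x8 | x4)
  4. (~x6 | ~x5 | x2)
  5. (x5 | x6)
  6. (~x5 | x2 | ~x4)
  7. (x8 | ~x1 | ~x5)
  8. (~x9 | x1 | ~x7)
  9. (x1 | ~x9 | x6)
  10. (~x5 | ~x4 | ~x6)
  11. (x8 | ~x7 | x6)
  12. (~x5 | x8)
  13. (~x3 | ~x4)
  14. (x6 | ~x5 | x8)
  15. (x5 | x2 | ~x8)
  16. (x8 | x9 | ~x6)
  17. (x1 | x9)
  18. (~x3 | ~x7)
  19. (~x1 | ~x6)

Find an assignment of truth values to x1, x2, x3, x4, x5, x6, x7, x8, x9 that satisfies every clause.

Pure literal: x7 appears only negated; assign x7 = False.
Branch on x1: take x1 = False.
  then x9 is forced to True.
  then x6 is forced to True.
Branch on x2: take x2 = True.
  then x5 is forced to False.
The remaining clauses are satisfied by x3 = False, x4 = False, x8 = True.
Check each clause:
  1. (x3 | x9) — x9 is true.
  2. (~x2 | ~x5) — ~x5 is true.
  3. (x4 | x5 | x8) — x8 is true.
  4. (x2 | ~x6 | ~x5) — x2 is true.
  5. (x6 | x5) — x6 is true.
  6. (~x4 | x2 | ~x5) — x2 is true.
  7. (~x5 | x8 | ~x1) — x8 is true.
  8. (~x9 | ~x7 | x1) — ~x7 is true.
  9. (~x9 | x6 | x1) — x6 is true.
  10. (~x5 | ~x6 | ~x4) — ~x5 is true.
  11. (~x7 | x8 | x6) — x8 is true.
  12. (~x5 | x8) — x8 is true.
  13. (~x3 | ~x4) — ~x4 is true.
  14. (x6 | x8 | ~x5) — x8 is true.
  15. (~x8 | x5 | x2) — x2 is true.
  16. (x8 | x9 | ~x6) — x8 is true.
  17. (x9 | x1) — x9 is true.
  18. (~x3 | ~x7) — ~x7 is true.
  19. (~x6 | ~x1) — ~x1 is true.

x1=F, x2=T, x3=F, x4=F, x5=F, x6=T, x7=F, x8=T, x9=T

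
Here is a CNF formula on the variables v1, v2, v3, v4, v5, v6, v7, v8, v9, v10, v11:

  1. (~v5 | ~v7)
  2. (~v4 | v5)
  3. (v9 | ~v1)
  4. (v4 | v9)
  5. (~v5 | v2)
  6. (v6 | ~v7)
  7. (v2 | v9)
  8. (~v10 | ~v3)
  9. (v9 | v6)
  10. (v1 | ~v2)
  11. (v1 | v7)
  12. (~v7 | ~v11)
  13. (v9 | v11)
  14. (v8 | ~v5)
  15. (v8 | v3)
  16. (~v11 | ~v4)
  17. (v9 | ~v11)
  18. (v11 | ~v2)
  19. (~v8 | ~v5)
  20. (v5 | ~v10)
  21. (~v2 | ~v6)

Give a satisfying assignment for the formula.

v9 occurs only positively in the remaining clauses — set v9 = True.
v10 occurs only negated in the remaining clauses — set v10 = False.
Try v1 = True.
Try v2 = False.
  then v5 is forced to False.
  then v4 is forced to False.
Try v3 = True.
For the remaining variables, v6 = True, v7 = False, v8 = True, v11 = True works.

v1=T, v2=F, v3=T, v4=F, v5=F, v6=T, v7=F, v8=T, v9=T, v10=F, v11=T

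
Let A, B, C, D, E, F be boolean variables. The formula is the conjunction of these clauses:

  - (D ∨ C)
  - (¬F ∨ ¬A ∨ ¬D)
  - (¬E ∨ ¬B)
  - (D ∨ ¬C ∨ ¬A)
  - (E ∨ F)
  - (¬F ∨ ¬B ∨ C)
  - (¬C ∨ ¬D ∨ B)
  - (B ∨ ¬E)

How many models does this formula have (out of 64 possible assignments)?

Satisfying assignments:
  A=F B=F C=F D=T E=F F=T
  A=F B=F C=T D=F E=F F=T
  A=F B=T C=T D=F E=F F=T
  A=F B=T C=T D=T E=F F=T
That's 4 in total.

4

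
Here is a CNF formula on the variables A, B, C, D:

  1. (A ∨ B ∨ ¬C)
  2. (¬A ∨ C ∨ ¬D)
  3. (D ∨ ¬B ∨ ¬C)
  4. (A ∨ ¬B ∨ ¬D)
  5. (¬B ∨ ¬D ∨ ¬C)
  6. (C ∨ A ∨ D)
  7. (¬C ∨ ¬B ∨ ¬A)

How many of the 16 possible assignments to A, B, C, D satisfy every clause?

5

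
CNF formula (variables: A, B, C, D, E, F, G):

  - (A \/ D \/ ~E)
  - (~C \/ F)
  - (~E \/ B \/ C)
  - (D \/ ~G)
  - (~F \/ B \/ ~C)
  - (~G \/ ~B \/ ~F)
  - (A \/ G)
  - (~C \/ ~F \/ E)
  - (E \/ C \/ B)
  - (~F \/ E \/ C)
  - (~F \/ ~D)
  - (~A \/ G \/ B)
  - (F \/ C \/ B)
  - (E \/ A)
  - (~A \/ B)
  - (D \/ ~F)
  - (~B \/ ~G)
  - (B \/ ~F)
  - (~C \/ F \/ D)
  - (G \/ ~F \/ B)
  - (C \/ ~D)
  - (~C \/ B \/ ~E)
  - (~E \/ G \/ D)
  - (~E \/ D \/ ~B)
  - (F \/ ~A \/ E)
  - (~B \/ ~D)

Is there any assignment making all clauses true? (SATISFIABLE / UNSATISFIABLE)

UNSATISFIABLE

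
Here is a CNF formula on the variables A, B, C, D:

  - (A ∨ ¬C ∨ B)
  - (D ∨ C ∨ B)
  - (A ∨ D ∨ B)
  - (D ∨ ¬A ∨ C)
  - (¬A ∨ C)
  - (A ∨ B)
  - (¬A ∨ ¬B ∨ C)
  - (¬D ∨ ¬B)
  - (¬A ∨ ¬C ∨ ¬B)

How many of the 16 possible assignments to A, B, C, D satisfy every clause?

4

The models are:
  A=0 B=1 C=0 D=0
  A=0 B=1 C=1 D=0
  A=1 B=0 C=1 D=0
  A=1 B=0 C=1 D=1
That's 4 in total.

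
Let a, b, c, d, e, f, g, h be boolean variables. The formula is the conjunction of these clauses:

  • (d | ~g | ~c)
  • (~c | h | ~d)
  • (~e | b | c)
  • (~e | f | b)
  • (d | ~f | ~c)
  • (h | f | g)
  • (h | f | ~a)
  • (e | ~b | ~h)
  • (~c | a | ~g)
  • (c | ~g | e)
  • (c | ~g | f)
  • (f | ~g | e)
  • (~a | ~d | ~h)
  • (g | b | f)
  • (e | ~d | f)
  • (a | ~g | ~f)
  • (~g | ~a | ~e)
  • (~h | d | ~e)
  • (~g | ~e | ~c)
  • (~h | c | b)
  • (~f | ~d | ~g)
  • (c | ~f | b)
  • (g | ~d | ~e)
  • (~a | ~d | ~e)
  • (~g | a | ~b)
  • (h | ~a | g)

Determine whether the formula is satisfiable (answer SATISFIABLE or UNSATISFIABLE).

Branch on a: take a = False.
Try b = True.
  then g is forced to False.
Set c = False and propagate.
For the remaining variables, d = True, e = False, f = True, h = False works.
So a=False  b=True  c=False  d=True  e=False  f=True  g=False  h=False is a satisfying assignment.

SATISFIABLE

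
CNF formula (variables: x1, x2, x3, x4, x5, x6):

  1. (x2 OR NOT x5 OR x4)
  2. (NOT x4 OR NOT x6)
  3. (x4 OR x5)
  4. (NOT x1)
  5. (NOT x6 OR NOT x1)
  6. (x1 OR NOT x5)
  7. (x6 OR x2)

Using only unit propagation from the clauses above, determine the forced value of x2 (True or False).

True

(NOT x1) stands alone — x1 = False.
(NOT x5 OR x1) with x1 = False leaves only NOT x5, so x5 = False.
(x4 OR x5): since x5 = False, the clause reduces to (x4). x4 = True.
In (NOT x4 OR NOT x6), NOT x4 is now false; NOT x6 must hold, so x6 = False.
In (x2 OR x6), x6 is now false; x2 must hold, so x2 = True.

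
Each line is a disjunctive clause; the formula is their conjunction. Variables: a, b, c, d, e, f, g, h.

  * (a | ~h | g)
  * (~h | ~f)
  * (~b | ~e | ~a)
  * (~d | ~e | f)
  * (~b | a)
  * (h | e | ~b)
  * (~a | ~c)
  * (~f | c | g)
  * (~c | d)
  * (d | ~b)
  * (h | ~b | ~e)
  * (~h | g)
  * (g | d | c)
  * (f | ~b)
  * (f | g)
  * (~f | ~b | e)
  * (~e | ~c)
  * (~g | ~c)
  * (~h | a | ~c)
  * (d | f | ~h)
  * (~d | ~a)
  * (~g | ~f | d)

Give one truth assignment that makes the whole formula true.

a=T  b=F  c=F  d=F  e=F  f=F  g=T  h=F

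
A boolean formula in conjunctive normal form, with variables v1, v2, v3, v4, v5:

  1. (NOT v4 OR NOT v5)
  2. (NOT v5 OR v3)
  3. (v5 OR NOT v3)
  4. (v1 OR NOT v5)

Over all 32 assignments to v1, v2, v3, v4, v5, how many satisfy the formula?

10

Split on v5, then v3.
  v5=T, v3=T: remaining (v1,v2,v4) ∈ {(T,F,F); (T,T,F)} — 2.
  v5=T, v3=F: a clause becomes empty — 0.
  v5=F, v3=T: a clause becomes empty — 0.
  v5=F, v3=F: v1, v2, v4 free → 2^3 = 8.
Total: 2 + 0 + 0 + 8 = 10.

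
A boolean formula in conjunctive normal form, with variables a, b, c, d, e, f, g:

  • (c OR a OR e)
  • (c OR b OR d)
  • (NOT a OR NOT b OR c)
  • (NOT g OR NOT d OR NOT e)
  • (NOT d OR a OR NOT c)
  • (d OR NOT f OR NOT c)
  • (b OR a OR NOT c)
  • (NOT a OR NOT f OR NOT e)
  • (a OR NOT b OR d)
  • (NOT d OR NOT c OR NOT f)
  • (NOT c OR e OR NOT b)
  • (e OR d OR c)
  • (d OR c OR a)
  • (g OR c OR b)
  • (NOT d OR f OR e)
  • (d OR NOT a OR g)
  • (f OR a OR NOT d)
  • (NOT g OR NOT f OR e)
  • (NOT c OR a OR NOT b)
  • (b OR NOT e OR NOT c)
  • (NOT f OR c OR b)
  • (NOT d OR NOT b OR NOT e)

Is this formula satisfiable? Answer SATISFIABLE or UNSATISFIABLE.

SATISFIABLE

Try a = True.
Set b = True and propagate.
  then c is forced to True.
  then e is forced to True.
  then f is forced to False.
  then d is forced to False.
  then g is forced to True.
So a=True, b=True, c=True, d=False, e=True, f=False, g=True is a satisfying assignment.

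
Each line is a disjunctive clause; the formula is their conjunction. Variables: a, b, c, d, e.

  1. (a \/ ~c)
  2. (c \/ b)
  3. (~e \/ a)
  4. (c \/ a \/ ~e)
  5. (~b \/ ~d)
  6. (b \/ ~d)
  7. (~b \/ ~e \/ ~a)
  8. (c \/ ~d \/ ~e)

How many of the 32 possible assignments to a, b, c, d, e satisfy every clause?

The models are:
  a=0 b=1 c=0 d=0 e=0
  a=1 b=0 c=1 d=0 e=0
  a=1 b=0 c=1 d=0 e=1
  a=1 b=1 c=0 d=0 e=0
  a=1 b=1 c=1 d=0 e=0
Count: 5.

5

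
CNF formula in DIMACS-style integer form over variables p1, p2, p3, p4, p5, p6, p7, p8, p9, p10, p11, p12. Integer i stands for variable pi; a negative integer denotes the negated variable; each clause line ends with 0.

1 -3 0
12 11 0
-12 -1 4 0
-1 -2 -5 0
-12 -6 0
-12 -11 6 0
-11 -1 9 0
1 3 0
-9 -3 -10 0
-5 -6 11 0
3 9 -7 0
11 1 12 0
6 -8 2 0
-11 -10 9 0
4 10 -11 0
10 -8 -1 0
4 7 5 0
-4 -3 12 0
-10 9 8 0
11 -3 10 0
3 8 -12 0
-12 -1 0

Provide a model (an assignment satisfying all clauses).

p1 = True  p2 = True  p3 = False  p4 = True  p5 = False  p6 = True  p7 = False  p8 = False  p9 = True  p10 = True  p11 = True  p12 = False

Try p1 = True.
  then p12 is forced to False.
  then p11 is forced to True.
  then p9 is forced to True.
Branch on p2: take p2 = True.
  then p5 is forced to False.
The remaining clauses are satisfied by p3 = False, p4 = True, p6 = True, p7 = False, p8 = False, p10 = True.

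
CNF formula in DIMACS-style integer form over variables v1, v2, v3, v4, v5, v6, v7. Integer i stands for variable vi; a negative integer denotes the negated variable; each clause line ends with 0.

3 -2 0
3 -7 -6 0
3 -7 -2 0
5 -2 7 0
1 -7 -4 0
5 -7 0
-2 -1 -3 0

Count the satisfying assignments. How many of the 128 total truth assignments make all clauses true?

47

Split on v7, then v2.
  v7=1, v2=1: remaining (v1,v3,v4,v5,v6) ∈ {(0,1,0,1,0); (0,1,0,1,1)} — 2.
  v7=1, v2=0: 9 of the 32 assignments to (v1,v3,v4,v5,v6) work.
  v7=0, v2=1: remaining (v1,v3,v4,v5,v6) ∈ {(0,1,0,1,0); (0,1,0,1,1); (0,1,1,1,0); (0,1,1,1,1)} — 4.
  v7=0, v2=0: v1, v3, v4, v5, v6 free → 2^5 = 32.
Total: 2 + 9 + 4 + 32 = 47.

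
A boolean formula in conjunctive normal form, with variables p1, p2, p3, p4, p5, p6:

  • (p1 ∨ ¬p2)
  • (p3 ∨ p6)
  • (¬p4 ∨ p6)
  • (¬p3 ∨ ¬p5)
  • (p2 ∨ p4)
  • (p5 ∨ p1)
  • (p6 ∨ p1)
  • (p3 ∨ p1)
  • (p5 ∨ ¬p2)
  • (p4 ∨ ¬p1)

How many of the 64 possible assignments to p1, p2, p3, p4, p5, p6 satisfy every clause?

Satisfying assignments:
  p1=T p2=F p3=F p4=T p5=F p6=T
  p1=T p2=F p3=F p4=T p5=T p6=T
  p1=T p2=F p3=T p4=T p5=F p6=T
  p1=T p2=T p3=F p4=T p5=T p6=T
Count: 4.

4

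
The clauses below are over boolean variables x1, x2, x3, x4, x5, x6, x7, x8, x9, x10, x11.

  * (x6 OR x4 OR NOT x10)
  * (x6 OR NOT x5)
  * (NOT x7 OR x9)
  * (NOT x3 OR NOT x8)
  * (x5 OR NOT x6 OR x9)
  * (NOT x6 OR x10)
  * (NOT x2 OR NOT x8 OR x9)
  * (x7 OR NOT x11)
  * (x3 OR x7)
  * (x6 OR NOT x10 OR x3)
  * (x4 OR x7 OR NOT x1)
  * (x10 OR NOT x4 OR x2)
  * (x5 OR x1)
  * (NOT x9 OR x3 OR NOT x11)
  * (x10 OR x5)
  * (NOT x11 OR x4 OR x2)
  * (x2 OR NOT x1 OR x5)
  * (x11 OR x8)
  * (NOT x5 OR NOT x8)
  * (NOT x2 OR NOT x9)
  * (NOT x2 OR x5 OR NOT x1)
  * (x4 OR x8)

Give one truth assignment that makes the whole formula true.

x1=False, x2=False, x3=True, x4=True, x5=True, x6=True, x7=True, x8=False, x9=True, x10=True, x11=True

Check each clause:
  1. (x6 OR x4 OR NOT x10) — x4 is true.
  2. (x6 OR NOT x5) — x6 is true.
  3. (x9 OR NOT x7) — x9 is true.
  4. (NOT x3 OR NOT x8) — NOT x8 is true.
  5. (x9 OR x5 OR NOT x6) — x9 is true.
  6. (x10 OR NOT x6) — x10 is true.
  7. (NOT x2 OR x9 OR NOT x8) — NOT x8 is true.
  8. (x7 OR NOT x11) — x7 is true.
  9. (x3 OR x7) — x3 is true.
  10. (NOT x10 OR x6 OR x3) — x3 is true.
  11. (x4 OR NOT x1 OR x7) — x4 is true.
  12. (NOT x4 OR x2 OR x10) — x10 is true.
  13. (x1 OR x5) — x5 is true.
  14. (NOT x9 OR x3 OR NOT x11) — x3 is true.
  15. (x10 OR x5) — x10 is true.
  16. (NOT x11 OR x2 OR x4) — x4 is true.
  17. (x2 OR x5 OR NOT x1) — x5 is true.
  18. (x8 OR x11) — x11 is true.
  19. (NOT x5 OR NOT x8) — NOT x8 is true.
  20. (NOT x2 OR NOT x9) — NOT x2 is true.
  21. (NOT x1 OR x5 OR NOT x2) — x5 is true.
  22. (x4 OR x8) — x4 is true.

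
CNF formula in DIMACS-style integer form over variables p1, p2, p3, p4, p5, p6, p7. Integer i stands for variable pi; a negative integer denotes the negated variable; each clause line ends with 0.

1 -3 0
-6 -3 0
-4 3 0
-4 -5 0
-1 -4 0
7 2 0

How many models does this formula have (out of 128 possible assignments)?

Case analysis on p3 and p4:
  p3=T, p4=T: a clause becomes empty — 0.
  p3=T, p4=F: p5 free; 3 ways for (p1,p2,p6,p7) × 2^1 = 6.
  p3=F, p4=T: a clause becomes empty — 0.
  p3=F, p4=F: p1, p5, p6 free; 3 ways for (p2,p7) × 2^3 = 24.
Total: 0 + 6 + 0 + 24 = 30.

30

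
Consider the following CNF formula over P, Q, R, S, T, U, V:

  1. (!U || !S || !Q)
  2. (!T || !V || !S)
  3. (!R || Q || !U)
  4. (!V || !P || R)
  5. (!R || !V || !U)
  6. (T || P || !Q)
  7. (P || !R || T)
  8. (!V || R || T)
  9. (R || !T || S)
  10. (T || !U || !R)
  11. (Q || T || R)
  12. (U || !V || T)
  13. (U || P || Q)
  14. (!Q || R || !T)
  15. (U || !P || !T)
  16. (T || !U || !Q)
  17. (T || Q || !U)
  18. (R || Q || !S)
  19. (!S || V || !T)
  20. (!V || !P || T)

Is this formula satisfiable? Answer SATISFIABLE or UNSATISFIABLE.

SATISFIABLE

Try P = True.
For the remaining variables, Q = True, R = False, S = False, T = False, U = False, V = False works.
So P = 1, Q = 1, R = 0, S = 0, T = 0, U = 0, V = 0 is a satisfying assignment.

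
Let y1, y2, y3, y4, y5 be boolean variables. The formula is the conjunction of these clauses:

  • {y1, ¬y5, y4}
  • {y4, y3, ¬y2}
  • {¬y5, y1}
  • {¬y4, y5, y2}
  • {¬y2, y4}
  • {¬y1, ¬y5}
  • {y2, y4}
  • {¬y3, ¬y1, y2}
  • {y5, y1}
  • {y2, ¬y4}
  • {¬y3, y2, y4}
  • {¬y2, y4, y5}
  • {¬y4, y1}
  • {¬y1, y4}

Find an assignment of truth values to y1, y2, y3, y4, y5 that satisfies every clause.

Set y1 = True and propagate.
  then y5 is forced to False.
  then y4 is forced to True.
  then y2 is forced to True.
y3 is now unconstrained; take y3 = False.

y1=T  y2=T  y3=F  y4=T  y5=F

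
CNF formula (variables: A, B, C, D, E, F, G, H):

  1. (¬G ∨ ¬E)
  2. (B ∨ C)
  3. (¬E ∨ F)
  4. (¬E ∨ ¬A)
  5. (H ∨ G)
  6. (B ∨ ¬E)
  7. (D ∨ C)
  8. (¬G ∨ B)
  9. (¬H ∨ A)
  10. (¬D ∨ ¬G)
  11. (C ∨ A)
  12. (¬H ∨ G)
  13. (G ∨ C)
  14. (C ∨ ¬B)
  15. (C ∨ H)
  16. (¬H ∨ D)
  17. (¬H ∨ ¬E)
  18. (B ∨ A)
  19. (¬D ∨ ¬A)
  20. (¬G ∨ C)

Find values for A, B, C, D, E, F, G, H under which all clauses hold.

A=1  B=1  C=1  D=0  E=0  F=0  G=1  H=0

Check each clause:
  1. (¬G ∨ ¬E) — ¬E is true.
  2. (C ∨ B) — B is true.
  3. (¬E ∨ F) — ¬E is true.
  4. (¬E ∨ ¬A) — ¬E is true.
  5. (G ∨ H) — G is true.
  6. (¬E ∨ B) — B is true.
  7. (C ∨ D) — C is true.
  8. (B ∨ ¬G) — B is true.
  9. (¬H ∨ A) — ¬H is true.
  10. (¬D ∨ ¬G) — ¬D is true.
  11. (A ∨ C) — A is true.
  12. (G ∨ ¬H) — ¬H is true.
  13. (C ∨ G) — C is true.
  14. (¬B ∨ C) — C is true.
  15. (C ∨ H) — C is true.
  16. (D ∨ ¬H) — ¬H is true.
  17. (¬H ∨ ¬E) — ¬H is true.
  18. (A ∨ B) — A is true.
  19. (¬A ∨ ¬D) — ¬D is true.
  20. (C ∨ ¬G) — C is true.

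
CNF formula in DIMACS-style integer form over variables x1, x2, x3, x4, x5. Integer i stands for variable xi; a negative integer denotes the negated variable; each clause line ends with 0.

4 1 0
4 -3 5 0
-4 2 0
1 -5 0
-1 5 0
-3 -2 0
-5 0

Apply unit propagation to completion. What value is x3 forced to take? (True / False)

Unit clause (~x5) sets x5 = False.
From (~x1 | x5) and x5 = False: x1 = False.
(x4 | x1) with x1 = False leaves only x4, so x4 = True.
In (x2 | ~x4), ~x4 is now false; x2 must hold, so x2 = True.
In (~x2 | ~x3), ~x2 is now false; ~x3 must hold, so x3 = False.

False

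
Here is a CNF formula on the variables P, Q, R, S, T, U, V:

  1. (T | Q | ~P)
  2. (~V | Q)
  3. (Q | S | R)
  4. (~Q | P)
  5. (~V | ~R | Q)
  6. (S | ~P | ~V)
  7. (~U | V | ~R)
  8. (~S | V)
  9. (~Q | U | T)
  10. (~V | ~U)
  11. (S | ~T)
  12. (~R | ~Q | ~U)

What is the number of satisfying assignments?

The models are:
  P=F Q=F R=T S=F T=F U=F V=F
  P=T Q=T R=F S=F T=F U=T V=F
  P=T Q=T R=F S=T T=T U=F V=T
  P=T Q=T R=T S=T T=T U=F V=T
Count: 4.

4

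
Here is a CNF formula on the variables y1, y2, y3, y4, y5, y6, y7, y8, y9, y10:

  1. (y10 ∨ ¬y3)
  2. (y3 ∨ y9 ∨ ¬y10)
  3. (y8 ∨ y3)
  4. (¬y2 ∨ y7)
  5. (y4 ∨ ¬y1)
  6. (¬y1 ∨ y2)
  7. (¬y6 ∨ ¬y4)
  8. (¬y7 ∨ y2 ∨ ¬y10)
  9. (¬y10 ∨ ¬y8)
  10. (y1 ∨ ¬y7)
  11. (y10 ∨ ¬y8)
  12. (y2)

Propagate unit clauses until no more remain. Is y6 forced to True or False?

(y2) is a unit clause: y2 = True.
From (¬y2 ∨ y7) and y2 = True: y7 = True.
In (y1 ∨ ¬y7), ¬y7 is now false; y1 must hold, so y1 = True.
From (y4 ∨ ¬y1) and y1 = True: y4 = True.
(¬y6 ∨ ¬y4) with y4 = True leaves only ¬y6, so y6 = False.

False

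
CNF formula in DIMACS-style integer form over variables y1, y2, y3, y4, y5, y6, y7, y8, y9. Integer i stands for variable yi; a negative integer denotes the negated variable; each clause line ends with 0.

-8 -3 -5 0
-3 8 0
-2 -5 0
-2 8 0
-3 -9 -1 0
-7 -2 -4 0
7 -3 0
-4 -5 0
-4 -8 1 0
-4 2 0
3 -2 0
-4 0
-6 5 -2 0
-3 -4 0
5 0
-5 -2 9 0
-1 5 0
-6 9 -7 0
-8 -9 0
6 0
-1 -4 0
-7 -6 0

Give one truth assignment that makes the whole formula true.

The clause (~y4) is unit: y4 must be False.
(y5) is a unit clause, so y5 = True.
(~y2) is a unit clause, so y2 = False.
Unit propagation: (y6) forces y6 = True.
(~y7) is a unit clause, so y7 = False.
Unit propagation: (~y3) forces y3 = False.
y8 occurs only negated in the remaining clauses — set y8 = False.
Pure literal: y9 appears only negated; assign y9 = False.
y1 is now unconstrained; take y1 = False.

y1=F, y2=F, y3=F, y4=F, y5=T, y6=T, y7=F, y8=F, y9=F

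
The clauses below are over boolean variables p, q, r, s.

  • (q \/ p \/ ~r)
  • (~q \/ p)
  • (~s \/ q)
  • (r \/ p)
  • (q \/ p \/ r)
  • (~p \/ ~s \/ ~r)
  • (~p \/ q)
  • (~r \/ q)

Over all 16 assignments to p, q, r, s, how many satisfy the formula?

3

The models are:
  p=1 q=1 r=0 s=0
  p=1 q=1 r=0 s=1
  p=1 q=1 r=1 s=0
That's 3 in total.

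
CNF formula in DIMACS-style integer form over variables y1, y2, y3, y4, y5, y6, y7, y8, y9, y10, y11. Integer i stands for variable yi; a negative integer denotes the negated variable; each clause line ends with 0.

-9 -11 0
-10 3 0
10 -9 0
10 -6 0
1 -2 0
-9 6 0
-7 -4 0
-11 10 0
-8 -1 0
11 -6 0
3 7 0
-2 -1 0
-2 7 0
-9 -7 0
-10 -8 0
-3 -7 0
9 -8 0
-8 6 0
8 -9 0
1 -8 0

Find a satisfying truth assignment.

y1 = True, y2 = False, y3 = True, y4 = False, y5 = False, y6 = False, y7 = False, y8 = False, y9 = False, y10 = True, y11 = True

Pure literal: y2 appears only negated; assign y2 = False.
y4 occurs only negated in the remaining clauses — set y4 = False.
Set y1 = True and propagate.
  then y8 is forced to False.
  then y9 is forced to False.
Set y3 = True and propagate.
  then y7 is forced to False.
Try y6 = False.
The remaining clauses are satisfied by y5 = False, y10 = True, y11 = True.
Every clause has at least one true literal under this assignment.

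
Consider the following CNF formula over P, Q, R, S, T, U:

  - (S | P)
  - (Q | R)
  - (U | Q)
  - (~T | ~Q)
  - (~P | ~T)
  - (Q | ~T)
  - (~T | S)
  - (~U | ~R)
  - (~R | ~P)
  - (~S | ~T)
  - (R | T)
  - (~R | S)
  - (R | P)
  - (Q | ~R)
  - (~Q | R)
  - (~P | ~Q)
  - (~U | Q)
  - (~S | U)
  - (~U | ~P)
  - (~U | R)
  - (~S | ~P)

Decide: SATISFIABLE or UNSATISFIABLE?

R = True:
  propagation gives U=False, Q=True, T=False, P=False; an empty clause results — contradiction.
R = False:
  propagation gives Q=True; an empty clause results — contradiction.
Every branch closes, so no satisfying assignment exists.

UNSATISFIABLE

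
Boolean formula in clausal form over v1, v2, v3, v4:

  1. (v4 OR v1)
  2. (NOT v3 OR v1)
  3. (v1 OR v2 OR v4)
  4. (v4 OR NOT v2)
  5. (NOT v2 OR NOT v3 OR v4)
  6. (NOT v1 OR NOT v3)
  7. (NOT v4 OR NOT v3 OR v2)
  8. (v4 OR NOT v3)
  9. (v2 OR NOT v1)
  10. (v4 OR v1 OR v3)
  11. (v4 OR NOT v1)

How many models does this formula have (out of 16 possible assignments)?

3

Satisfying assignments:
  v1=F v2=F v3=F v4=T
  v1=F v2=T v3=F v4=T
  v1=T v2=T v3=F v4=T
Count: 3.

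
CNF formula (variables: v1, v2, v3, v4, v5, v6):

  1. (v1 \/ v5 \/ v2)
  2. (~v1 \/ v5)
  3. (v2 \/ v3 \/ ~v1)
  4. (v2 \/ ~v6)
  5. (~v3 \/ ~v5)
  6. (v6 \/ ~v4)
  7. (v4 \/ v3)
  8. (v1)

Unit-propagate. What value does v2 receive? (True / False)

True

(v1) is a unit clause: v1 = True.
In (v5 \/ ~v1), ~v1 is now false; v5 must hold, so v5 = True.
From (~v3 \/ ~v5) and v5 = True: v3 = False.
(v3 \/ ~v1 \/ v2) with v3 = False, v1 = True leaves only v2, so v2 = True.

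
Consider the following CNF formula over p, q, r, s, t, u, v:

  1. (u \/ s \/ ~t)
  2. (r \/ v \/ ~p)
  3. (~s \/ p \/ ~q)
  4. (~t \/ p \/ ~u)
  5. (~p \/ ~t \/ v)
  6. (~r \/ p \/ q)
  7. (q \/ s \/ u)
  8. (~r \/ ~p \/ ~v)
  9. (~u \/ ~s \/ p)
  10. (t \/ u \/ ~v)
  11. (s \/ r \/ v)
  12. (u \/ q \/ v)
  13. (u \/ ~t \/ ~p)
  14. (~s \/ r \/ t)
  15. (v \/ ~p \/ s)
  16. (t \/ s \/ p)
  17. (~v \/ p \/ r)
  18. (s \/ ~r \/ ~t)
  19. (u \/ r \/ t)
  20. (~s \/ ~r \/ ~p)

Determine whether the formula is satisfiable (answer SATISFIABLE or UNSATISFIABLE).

SATISFIABLE

Branch on p: take p = True.
The remaining clauses are satisfied by q = False, r = False, s = True, t = True, u = True, v = True.
Every clause has at least one true literal under this assignment.
So p=T, q=F, r=F, s=T, t=T, u=T, v=T is a satisfying assignment.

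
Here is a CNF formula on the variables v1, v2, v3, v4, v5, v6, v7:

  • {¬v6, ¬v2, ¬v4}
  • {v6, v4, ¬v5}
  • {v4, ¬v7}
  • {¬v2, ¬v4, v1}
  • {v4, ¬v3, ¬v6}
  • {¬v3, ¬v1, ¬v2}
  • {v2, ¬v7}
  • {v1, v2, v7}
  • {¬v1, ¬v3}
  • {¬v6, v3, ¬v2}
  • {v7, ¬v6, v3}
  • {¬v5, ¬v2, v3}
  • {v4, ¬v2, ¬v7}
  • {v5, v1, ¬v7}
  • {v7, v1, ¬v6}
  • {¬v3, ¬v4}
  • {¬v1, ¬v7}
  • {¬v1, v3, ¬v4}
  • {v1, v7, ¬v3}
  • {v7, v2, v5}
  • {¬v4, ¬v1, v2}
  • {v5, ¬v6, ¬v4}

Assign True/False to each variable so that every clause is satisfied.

v1 = True, v2 = True, v3 = False, v4 = False, v5 = False, v6 = False, v7 = False

Set v1 = True and propagate.
  then v3 is forced to False.
  then v7 is forced to False.
  then v6 is forced to False.
  then v4 is forced to False.
  then v5 is forced to False.
  then v2 is forced to True.
Every clause has at least one true literal under this assignment.
Check each clause:
  1. {¬v6, ¬v2, ¬v4} — ¬v6 is true.
  2. {¬v5, v6, v4} — ¬v5 is true.
  3. {v4, ¬v7} — ¬v7 is true.
  4. {v1, ¬v2, ¬v4} — v1 is true.
  5. {¬v6, ¬v3, v4} — ¬v6 is true.
  6. {¬v3, ¬v2, ¬v1} — ¬v3 is true.
  7. {v2, ¬v7} — ¬v7 is true.
  8. {v2, v7, v1} — v1 is true.
  9. {¬v3, ¬v1} — ¬v3 is true.
  10. {¬v2, v3, ¬v6} — ¬v6 is true.
  11. {v3, v7, ¬v6} — ¬v6 is true.
  12. {v3, ¬v2, ¬v5} — ¬v5 is true.
  13. {¬v7, v4, ¬v2} — ¬v7 is true.
  14. {v5, v1, ¬v7} — ¬v7 is true.
  15. {¬v6, v7, v1} — v1 is true.
  16. {¬v3, ¬v4} — ¬v4 is true.
  17. {¬v7, ¬v1} — ¬v7 is true.
  18. {v3, ¬v1, ¬v4} — ¬v4 is true.
  19. {v1, ¬v3, v7} — v1 is true.
  20. {v2, v7, v5} — v2 is true.
  21. {v2, ¬v4, ¬v1} — v2 is true.
  22. {¬v6, ¬v4, v5} — ¬v6 is true.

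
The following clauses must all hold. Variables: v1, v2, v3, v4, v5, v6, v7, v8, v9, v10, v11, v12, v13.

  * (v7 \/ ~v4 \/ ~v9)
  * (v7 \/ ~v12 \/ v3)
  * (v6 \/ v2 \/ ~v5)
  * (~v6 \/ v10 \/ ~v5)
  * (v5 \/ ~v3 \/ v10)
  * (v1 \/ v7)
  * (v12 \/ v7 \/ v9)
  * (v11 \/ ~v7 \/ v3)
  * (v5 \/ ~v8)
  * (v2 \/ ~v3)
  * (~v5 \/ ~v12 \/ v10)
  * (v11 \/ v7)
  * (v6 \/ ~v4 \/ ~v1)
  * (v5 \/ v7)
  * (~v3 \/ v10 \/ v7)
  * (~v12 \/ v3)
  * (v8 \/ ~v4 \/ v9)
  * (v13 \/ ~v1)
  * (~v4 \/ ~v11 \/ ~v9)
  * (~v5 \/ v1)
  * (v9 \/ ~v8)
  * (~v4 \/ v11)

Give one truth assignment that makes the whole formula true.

v1 = False, v2 = True, v3 = True, v4 = False, v5 = False, v6 = True, v7 = True, v8 = False, v9 = True, v10 = True, v11 = False, v12 = True, v13 = False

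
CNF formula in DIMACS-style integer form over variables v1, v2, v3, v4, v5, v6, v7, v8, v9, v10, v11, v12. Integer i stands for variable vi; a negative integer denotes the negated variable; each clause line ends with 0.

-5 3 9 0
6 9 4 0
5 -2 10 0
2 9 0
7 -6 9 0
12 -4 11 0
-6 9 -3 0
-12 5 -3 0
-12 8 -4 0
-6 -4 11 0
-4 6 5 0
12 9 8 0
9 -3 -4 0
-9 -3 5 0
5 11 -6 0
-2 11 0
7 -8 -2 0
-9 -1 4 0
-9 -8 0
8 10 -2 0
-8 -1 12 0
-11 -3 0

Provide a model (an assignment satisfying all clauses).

v1 occurs only negated in the remaining clauses — set v1 = False.
Pure literal: v10 appears only positively; assign v10 = True.
Branch on v2: take v2 = False.
  then v9 is forced to True.
  then v8 is forced to False.
The remaining clauses are satisfied by v3 = True, v4 = False, v5 = True, v6 = True, v7 = False, v11 = False, v12 = False.
Check each clause:
  1. (~v5 | v3 | v9) — v3 is true.
  2. (v6 | v4 | v9) — v9 is true.
  3. (v5 | v10 | ~v2) — v10 is true.
  4. (v2 | v9) — v9 is true.
  5. (v9 | v7 | ~v6) — v9 is true.
  6. (v11 | v12 | ~v4) — ~v4 is true.
  7. (~v3 | v9 | ~v6) — v9 is true.
  8. (v5 | ~v12 | ~v3) — ~v12 is true.
  9. (~v12 | ~v4 | v8) — ~v4 is true.
  10. (v11 | ~v6 | ~v4) — ~v4 is true.
  11. (v6 | ~v4 | v5) — ~v4 is true.
  12. (v9 | v12 | v8) — v9 is true.
  13. (~v3 | v9 | ~v4) — v9 is true.
  14. (~v3 | ~v9 | v5) — v5 is true.
  15. (v5 | v11 | ~v6) — v5 is true.
  16. (~v2 | v11) — ~v2 is true.
  17. (~v2 | v7 | ~v8) — ~v8 is true.
  18. (~v1 | v4 | ~v9) — ~v1 is true.
  19. (~v9 | ~v8) — ~v8 is true.
  20. (v8 | v10 | ~v2) — v10 is true.
  21. (~v8 | v12 | ~v1) — ~v8 is true.
  22. (~v3 | ~v11) — ~v11 is true.

v1=False, v2=False, v3=True, v4=False, v5=True, v6=True, v7=False, v8=False, v9=True, v10=True, v11=False, v12=False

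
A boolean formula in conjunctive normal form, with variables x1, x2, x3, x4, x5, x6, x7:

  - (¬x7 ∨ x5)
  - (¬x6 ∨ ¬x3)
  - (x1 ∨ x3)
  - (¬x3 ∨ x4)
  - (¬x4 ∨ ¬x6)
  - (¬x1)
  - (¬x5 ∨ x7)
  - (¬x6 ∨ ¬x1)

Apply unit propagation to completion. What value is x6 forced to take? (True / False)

(¬x1) stands alone — x1 = False.
From (x1 ∨ x3) and x1 = False: x3 = True.
(¬x3 ∨ ¬x6) with x3 = True leaves only ¬x6, so x6 = False.

False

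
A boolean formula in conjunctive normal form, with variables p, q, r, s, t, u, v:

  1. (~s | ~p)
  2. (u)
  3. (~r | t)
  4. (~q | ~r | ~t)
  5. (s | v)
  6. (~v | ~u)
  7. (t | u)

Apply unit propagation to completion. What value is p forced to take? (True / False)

Unit clause (u) sets u = True.
In (~u | ~v), ~u is now false; ~v must hold, so v = False.
From (v | s) and v = False: s = True.
(~p | ~s): since s = True, the clause reduces to (~p). p = False.

False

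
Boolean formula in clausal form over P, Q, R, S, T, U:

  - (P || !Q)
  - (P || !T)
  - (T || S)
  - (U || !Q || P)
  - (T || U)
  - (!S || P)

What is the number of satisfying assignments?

20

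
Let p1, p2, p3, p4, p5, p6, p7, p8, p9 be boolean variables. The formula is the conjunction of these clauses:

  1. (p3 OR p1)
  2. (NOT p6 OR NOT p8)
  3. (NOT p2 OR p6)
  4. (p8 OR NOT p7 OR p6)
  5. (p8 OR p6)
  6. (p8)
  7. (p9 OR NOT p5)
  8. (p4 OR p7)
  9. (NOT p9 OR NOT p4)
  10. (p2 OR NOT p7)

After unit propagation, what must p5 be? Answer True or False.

(p8) stands alone — p8 = True.
(NOT p6 OR NOT p8) with p8 = True leaves only NOT p6, so p6 = False.
(NOT p2 OR p6): since p6 = False, the clause reduces to (NOT p2). p2 = False.
In (p2 OR NOT p7), p2 is now false; NOT p7 must hold, so p7 = False.
In (p7 OR p4), p7 is now false; p4 must hold, so p4 = True.
(NOT p9 OR NOT p4) with p4 = True leaves only NOT p9, so p9 = False.
(NOT p5 OR p9) with p9 = False leaves only NOT p5, so p5 = False.

False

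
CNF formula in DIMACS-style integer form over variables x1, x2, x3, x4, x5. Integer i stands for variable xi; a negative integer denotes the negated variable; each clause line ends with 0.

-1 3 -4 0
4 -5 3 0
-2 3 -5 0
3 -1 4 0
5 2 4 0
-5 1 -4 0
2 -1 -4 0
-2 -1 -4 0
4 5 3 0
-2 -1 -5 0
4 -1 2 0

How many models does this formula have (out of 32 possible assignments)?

8

Split on x4, then x1.
  x4=T, x1=T: a clause becomes empty — 0.
  x4=T, x1=F: remaining (x2,x3,x5) ∈ {(F,F,F); (F,T,F); (T,F,F); (T,T,F)} — 4.
  x4=F, x1=T: remaining (x2,x3,x5) ∈ {(T,T,F)} — 1.
  x4=F, x1=F: remaining (x2,x3,x5) ∈ {(F,T,T); (T,T,F); (T,T,T)} — 3.
Total: 0 + 4 + 1 + 3 = 8.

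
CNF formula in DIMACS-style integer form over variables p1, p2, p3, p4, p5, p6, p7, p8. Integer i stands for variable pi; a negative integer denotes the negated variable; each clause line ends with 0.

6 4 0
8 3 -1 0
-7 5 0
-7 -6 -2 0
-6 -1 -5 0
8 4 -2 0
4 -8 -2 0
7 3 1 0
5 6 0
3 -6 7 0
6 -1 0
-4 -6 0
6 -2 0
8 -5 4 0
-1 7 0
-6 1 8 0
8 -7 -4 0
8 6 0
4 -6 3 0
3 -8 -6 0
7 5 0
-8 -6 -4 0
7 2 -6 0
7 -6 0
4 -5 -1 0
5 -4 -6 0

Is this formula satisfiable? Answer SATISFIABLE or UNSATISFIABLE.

SATISFIABLE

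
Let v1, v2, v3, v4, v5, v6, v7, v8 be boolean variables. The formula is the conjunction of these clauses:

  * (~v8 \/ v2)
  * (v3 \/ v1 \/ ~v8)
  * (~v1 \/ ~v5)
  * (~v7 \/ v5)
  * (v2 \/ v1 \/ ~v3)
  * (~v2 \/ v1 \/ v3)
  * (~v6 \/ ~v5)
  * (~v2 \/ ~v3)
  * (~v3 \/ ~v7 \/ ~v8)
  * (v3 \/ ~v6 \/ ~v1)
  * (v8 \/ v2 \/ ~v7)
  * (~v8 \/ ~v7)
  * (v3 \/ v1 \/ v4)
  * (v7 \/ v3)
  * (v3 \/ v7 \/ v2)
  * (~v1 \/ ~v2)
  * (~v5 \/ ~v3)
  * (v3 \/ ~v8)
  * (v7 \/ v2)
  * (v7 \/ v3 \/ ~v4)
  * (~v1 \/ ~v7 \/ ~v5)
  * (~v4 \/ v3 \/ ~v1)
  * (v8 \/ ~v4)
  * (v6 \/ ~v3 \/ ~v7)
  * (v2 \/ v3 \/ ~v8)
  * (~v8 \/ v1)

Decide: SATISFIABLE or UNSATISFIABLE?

UNSATISFIABLE

v3 = True:
  propagation gives v2=False, v8=False, v1=True, v5=False; an empty clause results — contradiction.
v3 = False:
  propagation gives v7=True, v5=True, v1=False, v8=False; an empty clause results — contradiction.
Every branch closes, so no satisfying assignment exists.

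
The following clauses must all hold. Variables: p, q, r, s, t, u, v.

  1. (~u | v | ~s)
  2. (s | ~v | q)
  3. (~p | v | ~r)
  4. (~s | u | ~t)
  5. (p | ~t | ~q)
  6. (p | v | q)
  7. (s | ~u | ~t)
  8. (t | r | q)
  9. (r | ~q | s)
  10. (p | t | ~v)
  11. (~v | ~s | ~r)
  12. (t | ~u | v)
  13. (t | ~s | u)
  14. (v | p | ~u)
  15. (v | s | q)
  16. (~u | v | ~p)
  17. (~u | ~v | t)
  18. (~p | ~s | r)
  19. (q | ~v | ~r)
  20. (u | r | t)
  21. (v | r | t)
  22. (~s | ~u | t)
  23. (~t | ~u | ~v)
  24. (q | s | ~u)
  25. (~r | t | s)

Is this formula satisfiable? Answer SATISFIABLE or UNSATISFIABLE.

Branch on p: take p = True.
Set q = True and propagate.
For the remaining variables, r = True, s = False, t = True, u = False, v = True works.
So p=1, q=1, r=1, s=0, t=1, u=0, v=1 is a satisfying assignment.

SATISFIABLE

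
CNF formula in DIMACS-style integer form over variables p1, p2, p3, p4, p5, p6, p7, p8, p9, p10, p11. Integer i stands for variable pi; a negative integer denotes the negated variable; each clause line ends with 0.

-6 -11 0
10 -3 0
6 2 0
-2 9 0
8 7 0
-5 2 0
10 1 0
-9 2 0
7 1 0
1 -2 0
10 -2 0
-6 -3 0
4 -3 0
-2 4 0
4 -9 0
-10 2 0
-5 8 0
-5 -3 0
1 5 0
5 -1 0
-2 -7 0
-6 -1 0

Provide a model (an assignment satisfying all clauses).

p3 occurs only negated in the remaining clauses — set p3 = False.
p4 occurs only positively in the remaining clauses — set p4 = True.
Set p1 = True and propagate.
  then p5 is forced to True.
  then p2 is forced to True.
  then p9 is forced to True.
  then p10 is forced to True.
  then p8 is forced to True.
  then p7 is forced to False.
  then p6 is forced to False.
p11 is now unconstrained; take p11 = False.

p1=True, p2=True, p3=False, p4=True, p5=True, p6=False, p7=False, p8=True, p9=True, p10=True, p11=False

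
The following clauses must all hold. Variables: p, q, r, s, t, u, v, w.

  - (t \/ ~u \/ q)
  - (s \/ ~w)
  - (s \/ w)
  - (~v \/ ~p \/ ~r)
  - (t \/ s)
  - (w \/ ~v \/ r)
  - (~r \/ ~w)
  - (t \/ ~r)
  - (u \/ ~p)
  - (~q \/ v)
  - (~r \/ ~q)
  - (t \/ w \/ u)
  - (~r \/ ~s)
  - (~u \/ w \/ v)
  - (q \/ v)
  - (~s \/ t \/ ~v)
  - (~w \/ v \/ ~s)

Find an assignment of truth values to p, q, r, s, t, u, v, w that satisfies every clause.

Pure literal: p appears only negated; assign p = False.
Pure literal: t appears only positively; assign t = True.
Set q = False and propagate.
  then v is forced to True.
Branch on r: take r = False.
  then w is forced to True.
  then s is forced to True.
u is now unconstrained; take u = True.
Every clause has at least one true literal under this assignment.

p=False, q=False, r=False, s=True, t=True, u=True, v=True, w=True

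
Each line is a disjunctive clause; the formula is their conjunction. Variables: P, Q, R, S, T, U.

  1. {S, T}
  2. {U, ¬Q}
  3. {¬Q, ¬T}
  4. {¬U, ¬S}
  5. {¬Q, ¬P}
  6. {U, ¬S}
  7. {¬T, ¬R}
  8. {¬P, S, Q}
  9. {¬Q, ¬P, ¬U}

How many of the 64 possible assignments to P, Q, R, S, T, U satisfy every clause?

Satisfying assignments:
  P=F Q=F R=F S=F T=T U=F
  P=F Q=F R=F S=F T=T U=T
Count: 2.

2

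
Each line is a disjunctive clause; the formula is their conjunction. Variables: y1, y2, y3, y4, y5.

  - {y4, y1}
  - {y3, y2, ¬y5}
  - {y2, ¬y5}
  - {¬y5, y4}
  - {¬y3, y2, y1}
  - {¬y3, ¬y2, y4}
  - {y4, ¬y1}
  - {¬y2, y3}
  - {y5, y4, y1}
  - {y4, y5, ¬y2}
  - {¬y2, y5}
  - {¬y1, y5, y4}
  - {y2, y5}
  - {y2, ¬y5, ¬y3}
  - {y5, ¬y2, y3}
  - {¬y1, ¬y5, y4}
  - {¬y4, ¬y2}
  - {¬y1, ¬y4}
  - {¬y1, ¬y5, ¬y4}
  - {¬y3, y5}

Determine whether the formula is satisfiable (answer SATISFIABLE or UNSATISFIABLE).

UNSATISFIABLE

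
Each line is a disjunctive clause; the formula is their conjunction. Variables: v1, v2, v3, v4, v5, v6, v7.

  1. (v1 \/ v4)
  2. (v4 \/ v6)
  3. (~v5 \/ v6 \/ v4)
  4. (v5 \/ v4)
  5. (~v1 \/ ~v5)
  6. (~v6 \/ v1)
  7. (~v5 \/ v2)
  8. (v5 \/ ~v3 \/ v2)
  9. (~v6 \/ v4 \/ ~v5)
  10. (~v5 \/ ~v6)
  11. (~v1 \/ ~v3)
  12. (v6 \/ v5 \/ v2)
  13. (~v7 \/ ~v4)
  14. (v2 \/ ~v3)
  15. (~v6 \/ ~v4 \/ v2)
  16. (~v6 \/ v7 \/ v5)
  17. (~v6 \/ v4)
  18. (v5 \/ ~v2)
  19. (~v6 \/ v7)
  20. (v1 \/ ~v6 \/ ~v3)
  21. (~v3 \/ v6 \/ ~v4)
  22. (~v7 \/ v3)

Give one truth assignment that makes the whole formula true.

v1=F, v2=T, v3=F, v4=T, v5=T, v6=F, v7=F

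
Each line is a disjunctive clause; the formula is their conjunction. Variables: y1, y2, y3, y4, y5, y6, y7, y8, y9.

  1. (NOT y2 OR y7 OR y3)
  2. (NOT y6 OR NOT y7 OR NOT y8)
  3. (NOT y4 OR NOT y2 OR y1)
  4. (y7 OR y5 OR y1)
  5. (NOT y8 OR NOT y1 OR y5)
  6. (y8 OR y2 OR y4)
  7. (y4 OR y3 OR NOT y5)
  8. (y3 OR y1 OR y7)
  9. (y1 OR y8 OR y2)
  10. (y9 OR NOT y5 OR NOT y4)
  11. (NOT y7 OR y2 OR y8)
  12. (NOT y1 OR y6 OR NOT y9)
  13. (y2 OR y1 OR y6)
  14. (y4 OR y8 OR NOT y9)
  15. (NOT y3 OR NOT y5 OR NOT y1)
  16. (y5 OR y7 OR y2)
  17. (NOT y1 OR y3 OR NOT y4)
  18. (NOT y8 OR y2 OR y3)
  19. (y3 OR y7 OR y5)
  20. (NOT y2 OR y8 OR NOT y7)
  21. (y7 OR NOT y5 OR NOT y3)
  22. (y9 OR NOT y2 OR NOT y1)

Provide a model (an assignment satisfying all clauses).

y1 = False, y2 = True, y3 = True, y4 = False, y5 = False, y6 = False, y7 = True, y8 = True, y9 = False

Branch on y1: take y1 = False.
The remaining clauses are satisfied by y2 = True, y3 = True, y4 = False, y5 = False, y6 = False, y7 = True, y8 = True, y9 = False.
Every clause has at least one true literal under this assignment.
Check each clause:
  1. (y7 OR NOT y2 OR y3) — y3 is true.
  2. (NOT y8 OR NOT y6 OR NOT y7) — NOT y6 is true.
  3. (NOT y2 OR y1 OR NOT y4) — NOT y4 is true.
  4. (y7 OR y1 OR y5) — y7 is true.
  5. (y5 OR NOT y8 OR NOT y1) — NOT y1 is true.
  6. (y4 OR y8 OR y2) — y8 is true.
  7. (NOT y5 OR y3 OR y4) — y3 is true.
  8. (y3 OR y1 OR y7) — y3 is true.
  9. (y8 OR y2 OR y1) — y8 is true.
  10. (NOT y5 OR y9 OR NOT y4) — NOT y5 is true.
  11. (NOT y7 OR y8 OR y2) — y8 is true.
  12. (NOT y1 OR y6 OR NOT y9) — NOT y1 is true.
  13. (y6 OR y2 OR y1) — y2 is true.
  14. (y8 OR NOT y9 OR y4) — y8 is true.
  15. (NOT y5 OR NOT y3 OR NOT y1) — NOT y5 is true.
  16. (y5 OR y2 OR y7) — y2 is true.
  17. (NOT y4 OR NOT y1 OR y3) — y3 is true.
  18. (y2 OR NOT y8 OR y3) — y2 is true.
  19. (y7 OR y5 OR y3) — y3 is true.
  20. (NOT y2 OR y8 OR NOT y7) — y8 is true.
  21. (NOT y3 OR NOT y5 OR y7) — NOT y5 is true.
  22. (y9 OR NOT y2 OR NOT y1) — NOT y1 is true.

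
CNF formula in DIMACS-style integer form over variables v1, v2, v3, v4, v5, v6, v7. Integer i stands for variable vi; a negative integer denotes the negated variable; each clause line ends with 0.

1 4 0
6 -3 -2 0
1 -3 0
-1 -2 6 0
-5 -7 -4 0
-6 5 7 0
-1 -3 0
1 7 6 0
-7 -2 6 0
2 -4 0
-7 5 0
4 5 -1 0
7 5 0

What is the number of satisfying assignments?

8

The models are:
  v1=F v2=T v3=F v4=T v5=T v6=T v7=F
  v1=T v2=F v3=F v4=F v5=T v6=F v7=F
  v1=T v2=F v3=F v4=F v5=T v6=F v7=T
  v1=T v2=F v3=F v4=F v5=T v6=T v7=F
  v1=T v2=F v3=F v4=F v5=T v6=T v7=T
  v1=T v2=T v3=F v4=F v5=T v6=T v7=F
  v1=T v2=T v3=F v4=F v5=T v6=T v7=T
  v1=T v2=T v3=F v4=T v5=T v6=T v7=F
Count: 8.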